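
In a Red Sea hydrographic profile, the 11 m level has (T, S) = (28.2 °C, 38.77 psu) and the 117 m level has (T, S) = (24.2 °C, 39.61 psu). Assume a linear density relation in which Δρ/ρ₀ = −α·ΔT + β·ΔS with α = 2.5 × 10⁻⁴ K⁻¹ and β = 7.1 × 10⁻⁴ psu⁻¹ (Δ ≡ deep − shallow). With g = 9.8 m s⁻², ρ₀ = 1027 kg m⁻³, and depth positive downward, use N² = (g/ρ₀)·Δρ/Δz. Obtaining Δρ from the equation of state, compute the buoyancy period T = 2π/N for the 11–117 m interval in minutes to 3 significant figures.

8.62 min

ΔT = -4.0 K, ΔS = +0.84 psu (deep − shallow).
Δρ/ρ₀ = −αΔT + βΔS = 1.00 × 10⁻³ + 5.964 × 10⁻⁴ = 1.5964 × 10⁻³, so Δρ ≈ 1.640 kg m⁻³.
N² = (g/ρ₀)·Δρ/Δz = g·(Δρ/ρ₀)/Δz = 9.8 × 1.5964 × 10⁻³ / 106 = 1.4759 × 10⁻⁴ s⁻².
N = √(1.4759 × 10⁻⁴) = 0.012149 rad s⁻¹ → T = 2π/N = 517.18 s = 8.6197 min ≈ 8.62 min.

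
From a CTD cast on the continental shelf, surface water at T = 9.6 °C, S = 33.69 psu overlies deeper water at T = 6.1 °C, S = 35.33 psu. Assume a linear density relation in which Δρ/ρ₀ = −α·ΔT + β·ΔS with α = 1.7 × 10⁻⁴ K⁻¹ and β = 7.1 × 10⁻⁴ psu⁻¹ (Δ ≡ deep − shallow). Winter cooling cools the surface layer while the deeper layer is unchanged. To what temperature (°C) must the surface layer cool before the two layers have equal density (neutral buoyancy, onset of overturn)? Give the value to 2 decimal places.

-0.75 °C

Neutral buoyancy requires Δρ = 0, i.e. −α(T_deep − T_surf′) + β(S_deep − S_surf) = 0.
T_surf′ = T_deep − (β/α)·ΔS = 6.1 − (7.1 × 10⁻⁴/1.7 × 10⁻⁴)·(+1.64) = -0.7494 °C.
Cooling required: 9.6 − (-0.7494) = 10.3494 °C.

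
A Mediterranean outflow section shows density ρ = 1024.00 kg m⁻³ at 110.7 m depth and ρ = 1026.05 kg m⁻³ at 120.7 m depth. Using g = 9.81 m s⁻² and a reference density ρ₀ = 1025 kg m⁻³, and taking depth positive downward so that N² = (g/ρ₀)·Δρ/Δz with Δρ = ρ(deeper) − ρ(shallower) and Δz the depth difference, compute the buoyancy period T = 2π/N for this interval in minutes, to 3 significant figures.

2.36 min

Δρ = 1026.05 − 1024.00 = 2.05 kg m⁻³ over Δz = 120.7 − 110.7 = 10 m.
N² = (9.81/1025) × (2.05/10) = 1.9620 × 10⁻³ s⁻².
N = √(1.9620 × 10⁻³) = 0.044294 rad s⁻¹, so T = 2π/N = 141.85 s = 2.3642 min ≈ 2.36 min.
A positive N² confirms static stability across the interval.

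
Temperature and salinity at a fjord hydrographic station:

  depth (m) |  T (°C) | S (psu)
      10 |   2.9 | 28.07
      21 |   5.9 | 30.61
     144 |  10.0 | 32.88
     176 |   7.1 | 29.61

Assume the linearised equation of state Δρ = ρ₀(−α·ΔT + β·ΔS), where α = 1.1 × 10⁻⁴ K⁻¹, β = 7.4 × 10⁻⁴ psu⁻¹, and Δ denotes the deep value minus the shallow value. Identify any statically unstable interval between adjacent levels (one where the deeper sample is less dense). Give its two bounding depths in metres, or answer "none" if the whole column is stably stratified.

144–176 m

Evaluate Δρ/ρ₀ = −αΔT + βΔS across each adjacent pair:
  10–21 m: −αΔT+βΔS = −(1.1 × 10⁻⁴)(+3.0)+(7.4 × 10⁻⁴)(+2.54) = 1.5 × 10⁻³ → stable
  21–144 m: −αΔT+βΔS = −(1.1 × 10⁻⁴)(+4.1)+(7.4 × 10⁻⁴)(+2.27) = 1.2 × 10⁻³ → stable
  144–176 m: −αΔT+βΔS = −(1.1 × 10⁻⁴)(-2.9)+(7.4 × 10⁻⁴)(-3.27) = -2.1 × 10⁻³ → UNSTABLE
The 144–176 m interval has Δρ < 0: lighter water underlies denser water.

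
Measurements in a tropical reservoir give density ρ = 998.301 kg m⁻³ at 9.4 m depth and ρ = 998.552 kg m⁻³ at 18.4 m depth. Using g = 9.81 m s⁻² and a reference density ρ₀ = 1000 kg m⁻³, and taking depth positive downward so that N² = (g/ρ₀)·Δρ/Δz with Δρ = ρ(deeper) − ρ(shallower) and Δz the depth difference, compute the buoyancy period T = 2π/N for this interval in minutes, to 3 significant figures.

6.33 min

Δρ = 998.552 − 998.301 = 0.251 kg m⁻³ over Δz = 18.4 − 9.4 = 9 m.
N² = (9.81/1000) × (0.251/9) = 2.7359 × 10⁻⁴ s⁻².
N = √(2.7359 × 10⁻⁴) = 0.016541 rad s⁻¹, so T = 2π/N = 379.86 s = 6.3310 min ≈ 6.33 min.
A positive N² confirms static stability across the interval.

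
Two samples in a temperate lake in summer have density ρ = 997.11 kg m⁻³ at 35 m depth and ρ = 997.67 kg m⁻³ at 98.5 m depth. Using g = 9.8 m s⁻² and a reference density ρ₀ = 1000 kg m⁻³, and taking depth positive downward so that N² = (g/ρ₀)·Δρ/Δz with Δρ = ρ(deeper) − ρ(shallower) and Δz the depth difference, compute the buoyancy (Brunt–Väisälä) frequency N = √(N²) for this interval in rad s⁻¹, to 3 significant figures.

Δρ = 997.67 − 997.11 = 0.56 kg m⁻³ over Δz = 98.5 − 35 = 63.5 m.
N² = (9.8/1000) × (0.56/63.5) = 8.6425 × 10⁻⁵ s⁻².
N = √(8.6425 × 10⁻⁵) = 9.2965 × 10⁻³ rad s⁻¹ ≈ 9.30 × 10⁻³ rad s⁻¹.
N² > 0, so the interval is statically stable.

9.30 × 10⁻³ rad s⁻¹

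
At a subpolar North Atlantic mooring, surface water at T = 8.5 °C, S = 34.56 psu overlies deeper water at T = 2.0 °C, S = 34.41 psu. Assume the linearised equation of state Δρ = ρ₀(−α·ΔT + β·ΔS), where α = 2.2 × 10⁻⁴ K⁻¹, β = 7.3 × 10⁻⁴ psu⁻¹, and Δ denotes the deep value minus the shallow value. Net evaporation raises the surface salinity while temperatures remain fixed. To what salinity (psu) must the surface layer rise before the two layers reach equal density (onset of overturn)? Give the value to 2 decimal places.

Neutral buoyancy requires −α(T_deep − T_surf) + β(S_deep − S_surf′) = 0.
S_surf′ = S_deep − (α/β)·ΔT = 34.41 − (2.2 × 10⁻⁴/7.3 × 10⁻⁴)·(-6.5) = 36.3689 psu.
Increase required: 36.3689 − 34.56 = 1.8089 psu.

36.37 psu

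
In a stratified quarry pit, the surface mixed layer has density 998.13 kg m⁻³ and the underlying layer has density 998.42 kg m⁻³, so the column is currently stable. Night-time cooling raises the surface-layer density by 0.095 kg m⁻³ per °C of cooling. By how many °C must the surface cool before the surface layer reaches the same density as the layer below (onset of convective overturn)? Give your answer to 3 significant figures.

Density deficit of the surface layer: 998.42 − 998.13 = 0.29 kg m⁻³.
Required change = 0.29 / 0.095 = 3.05 °C.

3.05 °C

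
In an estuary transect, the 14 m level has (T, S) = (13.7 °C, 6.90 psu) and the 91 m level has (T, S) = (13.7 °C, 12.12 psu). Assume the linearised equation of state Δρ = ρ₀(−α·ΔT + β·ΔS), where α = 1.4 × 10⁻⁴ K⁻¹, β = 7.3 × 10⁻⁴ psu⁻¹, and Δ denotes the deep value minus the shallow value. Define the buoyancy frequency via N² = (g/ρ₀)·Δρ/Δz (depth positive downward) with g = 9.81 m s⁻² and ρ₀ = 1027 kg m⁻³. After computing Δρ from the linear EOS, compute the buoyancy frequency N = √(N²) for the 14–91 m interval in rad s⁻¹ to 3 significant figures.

ΔT = +0.0 K, ΔS = +5.22 psu (deep − shallow).
Δρ/ρ₀ = −αΔT + βΔS = 0 + 3.8106 × 10⁻³ = 3.8106 × 10⁻³, so Δρ ≈ 3.913 kg m⁻³.
N² = (g/ρ₀)·Δρ/Δz = g·(Δρ/ρ₀)/Δz = 9.81 × 3.8106 × 10⁻³ / 77 = 4.8548 × 10⁻⁴ s⁻².
N = √(4.8548 × 10⁻⁴) = 0.022034 rad s⁻¹ ≈ 0.0220 rad s⁻¹.

0.0220 rad s⁻¹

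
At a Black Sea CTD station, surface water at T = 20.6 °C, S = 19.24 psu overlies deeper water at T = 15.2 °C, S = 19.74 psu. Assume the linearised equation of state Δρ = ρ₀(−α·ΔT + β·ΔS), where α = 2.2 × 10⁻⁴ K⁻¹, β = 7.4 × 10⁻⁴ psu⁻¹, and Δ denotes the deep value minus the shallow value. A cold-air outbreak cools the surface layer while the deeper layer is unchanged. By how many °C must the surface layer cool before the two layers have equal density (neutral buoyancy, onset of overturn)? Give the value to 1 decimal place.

7.1 °C

Neutral buoyancy requires Δρ = 0, i.e. −α(T_deep − T_surf′) + β(S_deep − S_surf) = 0.
T_surf′ = T_deep − (β/α)·ΔS = 15.2 − (7.4 × 10⁻⁴/2.2 × 10⁻⁴)·(+0.50) = 13.518 °C.
Cooling required: 20.6 − (13.518) = 7.082 °C.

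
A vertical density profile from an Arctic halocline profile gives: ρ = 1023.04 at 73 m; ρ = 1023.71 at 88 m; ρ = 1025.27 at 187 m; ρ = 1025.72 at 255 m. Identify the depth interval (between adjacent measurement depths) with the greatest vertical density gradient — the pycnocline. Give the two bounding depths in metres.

73–88 m

Compute the density gradient over each adjacent pair:
  73–88 m: Δρ/Δz = 0.67/15 = 0.045 kg m⁻⁴
  88–187 m: Δρ/Δz = 1.56/99 = 0.016 kg m⁻⁴
  187–255 m: Δρ/Δz = 0.45/68 = 6.6 × 10⁻³ kg m⁻⁴
The largest gradient is in the 73–88 m interval — the pycnocline.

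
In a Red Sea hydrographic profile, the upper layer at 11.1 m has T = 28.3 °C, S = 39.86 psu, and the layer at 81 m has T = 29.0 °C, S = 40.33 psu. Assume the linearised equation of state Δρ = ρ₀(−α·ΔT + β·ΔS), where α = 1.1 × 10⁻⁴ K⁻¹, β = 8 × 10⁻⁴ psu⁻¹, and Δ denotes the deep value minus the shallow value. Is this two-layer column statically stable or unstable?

ΔT = 29.0 − 28.3 = +0.7 K and ΔS = 40.33 − 39.86 = +0.47 psu (deep − shallow).
−αΔT = -7.70 × 10⁻⁵; βΔS = 3.76 × 10⁻⁴; sum Δρ/ρ₀ = 2.99 × 10⁻⁴.
Δρ/ρ₀ > 0, so Δρ > 0: deeper water is denser → statically stable.

stable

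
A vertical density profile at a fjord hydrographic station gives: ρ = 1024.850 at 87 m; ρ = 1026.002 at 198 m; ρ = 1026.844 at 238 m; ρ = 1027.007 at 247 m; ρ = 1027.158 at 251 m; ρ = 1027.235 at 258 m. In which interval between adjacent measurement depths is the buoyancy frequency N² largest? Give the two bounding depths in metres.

Compute the density gradient over each adjacent pair:
  87–198 m: Δρ/Δz = 1.152/111 = 0.010 kg m⁻⁴
  198–238 m: Δρ/Δz = 0.842/40 = 0.021 kg m⁻⁴
  238–247 m: Δρ/Δz = 0.163/9 = 0.018 kg m⁻⁴
  247–251 m: Δρ/Δz = 0.151/4 = 0.038 kg m⁻⁴
  251–258 m: Δρ/Δz = 0.077/7 = 0.011 kg m⁻⁴
The largest gradient is in the 247–251 m interval — the pycnocline.

247–251 m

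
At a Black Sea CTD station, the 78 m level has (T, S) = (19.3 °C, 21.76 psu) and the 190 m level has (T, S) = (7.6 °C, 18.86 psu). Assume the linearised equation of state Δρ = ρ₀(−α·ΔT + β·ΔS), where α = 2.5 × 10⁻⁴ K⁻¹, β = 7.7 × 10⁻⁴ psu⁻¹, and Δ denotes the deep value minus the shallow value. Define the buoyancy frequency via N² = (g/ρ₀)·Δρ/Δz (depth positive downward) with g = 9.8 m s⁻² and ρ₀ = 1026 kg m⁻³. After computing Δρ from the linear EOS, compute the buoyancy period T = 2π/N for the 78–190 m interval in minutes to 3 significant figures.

13.5 min

ΔT = -11.7 K, ΔS = -2.90 psu (deep − shallow).
Δρ/ρ₀ = −αΔT + βΔS = 2.925 × 10⁻³ − 2.233 × 10⁻³ = 6.92 × 10⁻⁴, so Δρ ≈ 0.7100 kg m⁻³.
N² = (g/ρ₀)·Δρ/Δz = g·(Δρ/ρ₀)/Δz = 9.8 × 6.92 × 10⁻⁴ / 112 = 6.0550 × 10⁻⁵ s⁻².
N = √(6.0550 × 10⁻⁵) = 7.7814 × 10⁻³ rad s⁻¹ → T = 2π/N = 807.46 s = 13.458 min ≈ 13.5 min.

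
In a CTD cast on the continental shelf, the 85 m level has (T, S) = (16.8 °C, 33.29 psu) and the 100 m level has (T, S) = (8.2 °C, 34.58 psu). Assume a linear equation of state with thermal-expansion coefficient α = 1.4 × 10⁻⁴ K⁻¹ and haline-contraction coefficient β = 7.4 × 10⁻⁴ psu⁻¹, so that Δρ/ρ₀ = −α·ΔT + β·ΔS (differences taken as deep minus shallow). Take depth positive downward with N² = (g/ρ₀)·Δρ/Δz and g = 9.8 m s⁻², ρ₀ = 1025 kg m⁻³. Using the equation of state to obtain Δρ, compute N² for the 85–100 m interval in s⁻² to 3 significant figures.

1.41 × 10⁻³ s⁻²

ΔT = -8.6 K, ΔS = +1.29 psu (deep − shallow).
Δρ/ρ₀ = −αΔT + βΔS = 1.204 × 10⁻³ + 9.546 × 10⁻⁴ = 2.1586 × 10⁻³, so Δρ ≈ 2.213 kg m⁻³.
N² = (g/ρ₀)·Δρ/Δz = g·(Δρ/ρ₀)/Δz = 9.8 × 2.1586 × 10⁻³ / 15 = 1.4103 × 10⁻³ s⁻² ≈ 1.41 × 10⁻³ s⁻².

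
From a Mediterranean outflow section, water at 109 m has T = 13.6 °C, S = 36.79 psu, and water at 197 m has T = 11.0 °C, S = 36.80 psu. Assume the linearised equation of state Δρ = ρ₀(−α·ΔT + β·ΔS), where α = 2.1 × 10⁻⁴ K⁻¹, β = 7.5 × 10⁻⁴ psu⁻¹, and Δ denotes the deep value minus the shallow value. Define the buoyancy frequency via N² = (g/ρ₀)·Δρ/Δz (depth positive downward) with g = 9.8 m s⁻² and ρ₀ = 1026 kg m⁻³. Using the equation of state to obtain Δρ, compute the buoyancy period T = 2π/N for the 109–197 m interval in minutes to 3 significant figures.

13.3 min

ΔT = -2.6 K, ΔS = +0.01 psu (deep − shallow).
Δρ/ρ₀ = −αΔT + βΔS = 5.46 × 10⁻⁴ + 7.50 × 10⁻⁶ = 5.535 × 10⁻⁴, so Δρ ≈ 0.5679 kg m⁻³.
N² = (g/ρ₀)·Δρ/Δz = g·(Δρ/ρ₀)/Δz = 9.8 × 5.535 × 10⁻⁴ / 88 = 6.1640 × 10⁻⁵ s⁻².
N = √(6.1640 × 10⁻⁵) = 7.8511 × 10⁻³ rad s⁻¹ → T = 2π/N = 800.29 s = 13.338 min ≈ 13.3 min.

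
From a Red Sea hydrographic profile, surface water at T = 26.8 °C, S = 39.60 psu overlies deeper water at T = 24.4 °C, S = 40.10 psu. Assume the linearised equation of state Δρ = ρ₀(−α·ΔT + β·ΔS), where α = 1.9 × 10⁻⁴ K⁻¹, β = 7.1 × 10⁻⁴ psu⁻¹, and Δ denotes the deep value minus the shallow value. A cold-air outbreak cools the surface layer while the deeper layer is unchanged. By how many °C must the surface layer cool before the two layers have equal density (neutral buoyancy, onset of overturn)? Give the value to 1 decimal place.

4.3 °C

Neutral buoyancy requires Δρ = 0, i.e. −α(T_deep − T_surf′) + β(S_deep − S_surf) = 0.
T_surf′ = T_deep − (β/α)·ΔS = 24.4 − (7.1 × 10⁻⁴/1.9 × 10⁻⁴)·(+0.50) = 22.532 °C.
Cooling required: 26.8 − (22.532) = 4.268 °C.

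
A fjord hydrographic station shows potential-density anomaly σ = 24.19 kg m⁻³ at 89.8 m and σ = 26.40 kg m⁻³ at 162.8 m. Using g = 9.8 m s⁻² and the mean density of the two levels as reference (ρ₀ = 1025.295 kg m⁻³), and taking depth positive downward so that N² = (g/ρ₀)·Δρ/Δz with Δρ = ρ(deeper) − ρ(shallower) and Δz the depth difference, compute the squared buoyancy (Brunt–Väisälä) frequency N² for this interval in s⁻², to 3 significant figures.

Δρ = 1026.40 − 1024.19 = 2.21 kg m⁻³ over Δz = 162.8 − 89.8 = 73 m.
N² = (9.8/1025.295) × (2.21/73) = 2.8937 × 10⁻⁴ s⁻² ≈ 2.89 × 10⁻⁴ s⁻².

2.89 × 10⁻⁴ s⁻²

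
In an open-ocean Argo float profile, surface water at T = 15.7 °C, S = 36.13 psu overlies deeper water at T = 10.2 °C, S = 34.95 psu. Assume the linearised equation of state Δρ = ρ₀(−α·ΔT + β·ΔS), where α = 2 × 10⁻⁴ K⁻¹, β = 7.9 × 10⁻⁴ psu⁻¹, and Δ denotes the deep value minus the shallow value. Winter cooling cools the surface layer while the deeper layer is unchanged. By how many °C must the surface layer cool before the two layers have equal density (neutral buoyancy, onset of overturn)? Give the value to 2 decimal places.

0.84 °C

Neutral buoyancy requires Δρ = 0, i.e. −α(T_deep − T_surf′) + β(S_deep − S_surf) = 0.
T_surf′ = T_deep − (β/α)·ΔS = 10.2 − (7.9 × 10⁻⁴/2 × 10⁻⁴)·(-1.18) = 14.8610 °C.
Cooling required: 15.7 − (14.8610) = 0.8390 °C.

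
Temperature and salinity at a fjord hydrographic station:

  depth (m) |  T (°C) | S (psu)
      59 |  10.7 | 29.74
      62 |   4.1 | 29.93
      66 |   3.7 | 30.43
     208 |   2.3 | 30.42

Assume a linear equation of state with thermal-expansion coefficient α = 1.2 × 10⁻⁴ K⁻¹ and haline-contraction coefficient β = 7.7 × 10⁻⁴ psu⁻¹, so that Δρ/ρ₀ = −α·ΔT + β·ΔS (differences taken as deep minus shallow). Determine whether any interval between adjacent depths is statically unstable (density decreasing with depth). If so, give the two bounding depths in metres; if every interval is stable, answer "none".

Evaluate Δρ/ρ₀ = −αΔT + βΔS across each adjacent pair:
  59–62 m: −αΔT+βΔS = −(1.2 × 10⁻⁴)(-6.6)+(7.7 × 10⁻⁴)(+0.19) = 9.4 × 10⁻⁴ → stable
  62–66 m: −αΔT+βΔS = −(1.2 × 10⁻⁴)(-0.4)+(7.7 × 10⁻⁴)(+0.50) = 4.3 × 10⁻⁴ → stable
  66–208 m: −αΔT+βΔS = −(1.2 × 10⁻⁴)(-1.4)+(7.7 × 10⁻⁴)(-0.01) = 1.6 × 10⁻⁴ → stable
Every interval has Δρ > 0: the column is stably stratified throughout.

none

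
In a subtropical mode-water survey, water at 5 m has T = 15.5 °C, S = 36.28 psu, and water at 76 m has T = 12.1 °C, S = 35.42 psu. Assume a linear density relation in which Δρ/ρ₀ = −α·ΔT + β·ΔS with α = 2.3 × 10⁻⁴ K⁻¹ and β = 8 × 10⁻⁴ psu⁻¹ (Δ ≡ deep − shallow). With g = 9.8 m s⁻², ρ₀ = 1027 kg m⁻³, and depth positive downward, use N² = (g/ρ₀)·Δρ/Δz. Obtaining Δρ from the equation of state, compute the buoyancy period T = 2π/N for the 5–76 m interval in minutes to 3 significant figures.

ΔT = -3.4 K, ΔS = -0.86 psu (deep − shallow).
Δρ/ρ₀ = −αΔT + βΔS = 7.82 × 10⁻⁴ − 6.88 × 10⁻⁴ = 9.40 × 10⁻⁵, so Δρ ≈ 0.09654 kg m⁻³.
N² = (g/ρ₀)·Δρ/Δz = g·(Δρ/ρ₀)/Δz = 9.8 × 9.40 × 10⁻⁵ / 71 = 1.2975 × 10⁻⁵ s⁻².
N = √(1.2975 × 10⁻⁵) = 3.6021 × 10⁻³ rad s⁻¹ → T = 2π/N = 1.7443 × 10³ s = 29.072 min ≈ 29.1 min.

29.1 min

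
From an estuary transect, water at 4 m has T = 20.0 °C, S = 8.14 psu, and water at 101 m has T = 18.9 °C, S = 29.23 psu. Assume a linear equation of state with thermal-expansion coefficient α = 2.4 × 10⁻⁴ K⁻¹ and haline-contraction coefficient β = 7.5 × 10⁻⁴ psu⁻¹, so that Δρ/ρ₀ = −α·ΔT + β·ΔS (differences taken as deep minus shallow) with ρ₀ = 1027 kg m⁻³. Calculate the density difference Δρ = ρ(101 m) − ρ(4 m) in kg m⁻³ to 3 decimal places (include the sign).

ΔT = -1.1 K, ΔS = +21.09 psu (deep − shallow).
Δρ/ρ₀ = −(2.4 × 10⁻⁴)(-1.1) + (7.5 × 10⁻⁴)(+21.09) = 0.0160815.
Δρ = 1027 × (0.0160815) = +16.516 kg m⁻³.
Positive Δρ: denser below, stable.

+16.516 kg m⁻³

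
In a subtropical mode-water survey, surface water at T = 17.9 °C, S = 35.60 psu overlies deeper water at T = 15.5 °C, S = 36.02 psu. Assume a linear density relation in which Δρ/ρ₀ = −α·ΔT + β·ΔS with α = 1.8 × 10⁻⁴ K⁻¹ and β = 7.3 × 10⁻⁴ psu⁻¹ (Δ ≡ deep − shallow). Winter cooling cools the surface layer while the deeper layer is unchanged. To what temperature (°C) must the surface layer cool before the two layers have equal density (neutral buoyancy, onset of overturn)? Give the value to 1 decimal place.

13.8 °C

Neutral buoyancy requires Δρ = 0, i.e. −α(T_deep − T_surf′) + β(S_deep − S_surf) = 0.
T_surf′ = T_deep − (β/α)·ΔS = 15.5 − (7.3 × 10⁻⁴/1.8 × 10⁻⁴)·(+0.42) = 13.797 °C.
Cooling required: 17.9 − (13.797) = 4.103 °C.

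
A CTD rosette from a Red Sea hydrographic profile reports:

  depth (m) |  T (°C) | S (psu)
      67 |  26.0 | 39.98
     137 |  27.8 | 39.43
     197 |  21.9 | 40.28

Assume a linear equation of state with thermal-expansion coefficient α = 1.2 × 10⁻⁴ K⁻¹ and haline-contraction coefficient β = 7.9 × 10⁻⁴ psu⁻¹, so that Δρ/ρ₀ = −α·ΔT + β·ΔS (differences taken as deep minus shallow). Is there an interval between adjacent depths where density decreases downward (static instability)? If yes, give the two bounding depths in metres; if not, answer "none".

Evaluate Δρ/ρ₀ = −αΔT + βΔS across each adjacent pair:
  67–137 m: −αΔT+βΔS = −(1.2 × 10⁻⁴)(+1.8)+(7.9 × 10⁻⁴)(-0.55) = -6.5 × 10⁻⁴ → UNSTABLE
  137–197 m: −αΔT+βΔS = −(1.2 × 10⁻⁴)(-5.9)+(7.9 × 10⁻⁴)(+0.85) = 1.4 × 10⁻³ → stable
The 67–137 m interval has Δρ < 0: lighter water underlies denser water.

67–137 m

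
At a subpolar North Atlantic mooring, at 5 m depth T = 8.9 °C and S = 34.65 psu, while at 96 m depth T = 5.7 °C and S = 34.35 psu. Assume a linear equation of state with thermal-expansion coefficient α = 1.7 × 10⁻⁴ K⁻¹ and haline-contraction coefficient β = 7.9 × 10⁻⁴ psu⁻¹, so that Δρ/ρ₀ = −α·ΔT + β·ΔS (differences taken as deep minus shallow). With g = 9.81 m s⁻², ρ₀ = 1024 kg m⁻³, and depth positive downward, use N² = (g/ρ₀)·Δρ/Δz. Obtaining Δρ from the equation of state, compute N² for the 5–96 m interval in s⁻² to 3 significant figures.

3.31 × 10⁻⁵ s⁻²

ΔT = -3.2 K, ΔS = -0.30 psu (deep − shallow).
Δρ/ρ₀ = −αΔT + βΔS = 5.44 × 10⁻⁴ − 2.37 × 10⁻⁴ = 3.07 × 10⁻⁴, so Δρ ≈ 0.3144 kg m⁻³.
N² = (g/ρ₀)·Δρ/Δz = g·(Δρ/ρ₀)/Δz = 9.81 × 3.07 × 10⁻⁴ / 91 = 3.3095 × 10⁻⁵ s⁻² ≈ 3.31 × 10⁻⁵ s⁻².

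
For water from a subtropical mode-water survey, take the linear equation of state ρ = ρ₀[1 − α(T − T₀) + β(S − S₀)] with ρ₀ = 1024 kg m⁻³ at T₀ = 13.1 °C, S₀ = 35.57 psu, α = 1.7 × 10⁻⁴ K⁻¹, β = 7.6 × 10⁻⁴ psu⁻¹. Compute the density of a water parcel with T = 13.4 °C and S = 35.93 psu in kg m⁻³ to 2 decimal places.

T − T₀ = +0.3 K, S − S₀ = +0.36 psu.
Bracket = 1 − α·(+0.3) + β·(+0.36) = 1 + (2.226 × 10⁻⁴) = 1.0002226.
ρ = 1024 × 1.0002226 = 1024.23 kg m⁻³.

1024.23 kg m⁻³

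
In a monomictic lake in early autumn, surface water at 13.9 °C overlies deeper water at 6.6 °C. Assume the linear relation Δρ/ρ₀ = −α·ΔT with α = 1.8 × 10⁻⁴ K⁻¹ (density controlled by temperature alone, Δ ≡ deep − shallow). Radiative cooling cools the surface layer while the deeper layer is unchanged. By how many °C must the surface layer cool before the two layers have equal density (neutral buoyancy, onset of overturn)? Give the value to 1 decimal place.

7.3 °C

With temperature the only control, equal density requires T_surf′ = T_deep.
T_surf′ = 6.6 °C.
Cooling required: 13.9 − 6.6 = 7.3 °C.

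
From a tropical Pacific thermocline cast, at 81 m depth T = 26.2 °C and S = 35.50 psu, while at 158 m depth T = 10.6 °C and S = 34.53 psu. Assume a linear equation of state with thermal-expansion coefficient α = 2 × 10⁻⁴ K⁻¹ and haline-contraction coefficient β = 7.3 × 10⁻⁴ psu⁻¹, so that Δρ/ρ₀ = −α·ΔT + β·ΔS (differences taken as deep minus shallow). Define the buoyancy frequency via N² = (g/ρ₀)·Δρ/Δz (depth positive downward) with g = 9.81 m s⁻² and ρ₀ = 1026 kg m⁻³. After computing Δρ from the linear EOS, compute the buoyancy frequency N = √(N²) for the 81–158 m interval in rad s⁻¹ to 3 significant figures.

ΔT = -15.6 K, ΔS = -0.97 psu (deep − shallow).
Δρ/ρ₀ = −αΔT + βΔS = 3.12 × 10⁻³ − 7.081 × 10⁻⁴ = 2.4119 × 10⁻³, so Δρ ≈ 2.475 kg m⁻³.
N² = (g/ρ₀)·Δρ/Δz = g·(Δρ/ρ₀)/Δz = 9.81 × 2.4119 × 10⁻³ / 77 = 3.0728 × 10⁻⁴ s⁻².
N = √(3.0728 × 10⁻⁴) = 0.017529 rad s⁻¹ ≈ 0.0175 rad s⁻¹.

0.0175 rad s⁻¹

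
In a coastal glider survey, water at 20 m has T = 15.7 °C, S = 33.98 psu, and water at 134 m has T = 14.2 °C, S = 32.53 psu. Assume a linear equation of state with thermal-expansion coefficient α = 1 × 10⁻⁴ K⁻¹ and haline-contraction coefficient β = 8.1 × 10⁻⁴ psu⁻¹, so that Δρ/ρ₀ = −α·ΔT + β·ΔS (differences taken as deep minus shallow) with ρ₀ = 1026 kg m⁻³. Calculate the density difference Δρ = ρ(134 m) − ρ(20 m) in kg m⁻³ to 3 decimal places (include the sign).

ΔT = -1.5 K, ΔS = -1.45 psu (deep − shallow).
Δρ/ρ₀ = −(1 × 10⁻⁴)(-1.5) + (8.1 × 10⁻⁴)(-1.45) = -1.0245 × 10⁻³.
Δρ = 1026 × (-1.0245 × 10⁻³) = -1.051 kg m⁻³.
Negative Δρ: lighter below, statically unstable.

-1.051 kg m⁻³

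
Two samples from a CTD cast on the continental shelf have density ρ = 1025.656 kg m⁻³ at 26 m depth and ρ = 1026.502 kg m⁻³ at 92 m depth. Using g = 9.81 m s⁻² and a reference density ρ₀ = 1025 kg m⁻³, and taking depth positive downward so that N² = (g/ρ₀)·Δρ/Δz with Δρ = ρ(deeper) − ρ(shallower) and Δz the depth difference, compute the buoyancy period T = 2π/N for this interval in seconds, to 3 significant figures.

567 s

Δρ = 1026.502 − 1025.656 = 0.846 kg m⁻³ over Δz = 92 − 26 = 66 m.
N² = (9.81/1025) × (0.846/66) = 1.2268 × 10⁻⁴ s⁻².
N = √(1.2268 × 10⁻⁴) = 0.011076 rad s⁻¹, so T = 2π/N = 567.28 s ≈ 567 s.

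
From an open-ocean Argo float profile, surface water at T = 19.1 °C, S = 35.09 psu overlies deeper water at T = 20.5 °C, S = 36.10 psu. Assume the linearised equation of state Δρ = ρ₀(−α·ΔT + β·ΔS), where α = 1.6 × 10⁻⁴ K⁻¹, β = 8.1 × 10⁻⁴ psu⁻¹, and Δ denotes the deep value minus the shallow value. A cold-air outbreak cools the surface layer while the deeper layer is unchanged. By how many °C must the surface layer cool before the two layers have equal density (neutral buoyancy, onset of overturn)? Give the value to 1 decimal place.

3.7 °C

Neutral buoyancy requires Δρ = 0, i.e. −α(T_deep − T_surf′) + β(S_deep − S_surf) = 0.
T_surf′ = T_deep − (β/α)·ΔS = 20.5 − (8.1 × 10⁻⁴/1.6 × 10⁻⁴)·(+1.01) = 15.387 °C.
Cooling required: 19.1 − (15.387) = 3.713 °C.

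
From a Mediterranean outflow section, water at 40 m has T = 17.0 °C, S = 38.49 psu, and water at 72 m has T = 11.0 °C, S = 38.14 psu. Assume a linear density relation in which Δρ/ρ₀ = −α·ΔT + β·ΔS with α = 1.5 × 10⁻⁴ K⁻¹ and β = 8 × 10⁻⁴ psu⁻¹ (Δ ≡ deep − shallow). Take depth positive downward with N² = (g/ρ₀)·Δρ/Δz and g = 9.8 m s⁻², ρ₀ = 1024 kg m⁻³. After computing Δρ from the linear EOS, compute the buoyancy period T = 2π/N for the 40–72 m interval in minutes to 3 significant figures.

ΔT = -6.0 K, ΔS = -0.35 psu (deep − shallow).
Δρ/ρ₀ = −αΔT + βΔS = 9.00 × 10⁻⁴ − 2.80 × 10⁻⁴ = 6.20 × 10⁻⁴, so Δρ ≈ 0.6349 kg m⁻³.
N² = (g/ρ₀)·Δρ/Δz = g·(Δρ/ρ₀)/Δz = 9.8 × 6.20 × 10⁻⁴ / 32 = 1.8988 × 10⁻⁴ s⁻².
N = √(1.8988 × 10⁻⁴) = 0.013780 rad s⁻¹ → T = 2π/N = 455.96 s = 7.5993 min ≈ 7.60 min.

7.60 min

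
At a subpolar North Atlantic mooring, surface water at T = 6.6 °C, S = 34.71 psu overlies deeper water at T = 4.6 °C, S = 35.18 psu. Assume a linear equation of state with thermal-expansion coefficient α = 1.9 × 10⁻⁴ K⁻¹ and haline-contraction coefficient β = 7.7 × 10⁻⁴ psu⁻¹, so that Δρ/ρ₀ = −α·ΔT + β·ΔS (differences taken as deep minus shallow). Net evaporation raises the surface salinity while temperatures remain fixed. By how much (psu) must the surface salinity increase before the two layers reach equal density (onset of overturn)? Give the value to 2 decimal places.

0.96 psu

Neutral buoyancy requires −α(T_deep − T_surf) + β(S_deep − S_surf′) = 0.
S_surf′ = S_deep − (α/β)·ΔT = 35.18 − (1.9 × 10⁻⁴/7.7 × 10⁻⁴)·(-2.0) = 35.6735 psu.
Increase required: 35.6735 − 34.71 = 0.9635 psu.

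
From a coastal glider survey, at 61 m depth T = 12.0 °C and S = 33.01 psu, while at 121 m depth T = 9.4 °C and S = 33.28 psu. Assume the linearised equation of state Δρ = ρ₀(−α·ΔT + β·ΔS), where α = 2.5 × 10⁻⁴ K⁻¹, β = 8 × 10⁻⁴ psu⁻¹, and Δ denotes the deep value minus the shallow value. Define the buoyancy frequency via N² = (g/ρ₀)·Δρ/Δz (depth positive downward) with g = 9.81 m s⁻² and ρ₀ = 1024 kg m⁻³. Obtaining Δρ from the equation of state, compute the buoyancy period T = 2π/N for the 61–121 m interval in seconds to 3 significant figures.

528 s

ΔT = -2.6 K, ΔS = +0.27 psu (deep − shallow).
Δρ/ρ₀ = −αΔT + βΔS = 6.50 × 10⁻⁴ + 2.16 × 10⁻⁴ = 8.66 × 10⁻⁴, so Δρ ≈ 0.8868 kg m⁻³.
N² = (g/ρ₀)·Δρ/Δz = g·(Δρ/ρ₀)/Δz = 9.81 × 8.66 × 10⁻⁴ / 60 = 1.4159 × 10⁻⁴ s⁻².
N = √(1.4159 × 10⁻⁴) = 0.011899 rad s⁻¹ → T = 2π/N = 528.04 s ≈ 528 s.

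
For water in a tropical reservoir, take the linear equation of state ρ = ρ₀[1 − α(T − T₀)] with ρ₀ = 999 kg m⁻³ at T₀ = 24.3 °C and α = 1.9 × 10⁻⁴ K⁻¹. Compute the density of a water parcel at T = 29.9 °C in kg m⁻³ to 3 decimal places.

T − T₀ = +5.6 K.
Bracket = 1 − α·(+5.6) = 1 + (-1.064 × 10⁻³) = 0.9989360.
ρ = 999 × 0.9989360 = 997.937 kg m⁻³.

997.937 kg m⁻³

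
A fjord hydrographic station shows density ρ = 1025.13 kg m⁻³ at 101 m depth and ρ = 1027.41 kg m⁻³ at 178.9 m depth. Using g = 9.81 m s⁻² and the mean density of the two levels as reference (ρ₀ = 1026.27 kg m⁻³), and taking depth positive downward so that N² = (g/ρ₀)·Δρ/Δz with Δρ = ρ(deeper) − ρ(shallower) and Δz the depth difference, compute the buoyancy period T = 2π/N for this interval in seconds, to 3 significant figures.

376 s

Δρ = 1027.41 − 1025.13 = 2.28 kg m⁻³ over Δz = 178.9 − 101 = 77.9 m.
N² = (9.81/1026.27) × (2.28/77.9) = 2.7977 × 10⁻⁴ s⁻².
N = √(2.7977 × 10⁻⁴) = 0.016726 rad s⁻¹, so T = 2π/N = 375.65 s ≈ 376 s.
N² > 0, so the interval is statically stable.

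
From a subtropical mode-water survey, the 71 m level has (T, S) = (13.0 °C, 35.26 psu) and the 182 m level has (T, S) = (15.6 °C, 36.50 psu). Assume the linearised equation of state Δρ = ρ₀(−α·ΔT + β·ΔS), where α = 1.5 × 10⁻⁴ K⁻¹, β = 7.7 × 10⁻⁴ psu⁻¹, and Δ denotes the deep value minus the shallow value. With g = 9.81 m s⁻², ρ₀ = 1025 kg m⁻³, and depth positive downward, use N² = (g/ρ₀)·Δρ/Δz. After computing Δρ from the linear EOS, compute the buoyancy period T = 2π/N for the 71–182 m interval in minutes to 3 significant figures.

14.8 min

ΔT = +2.6 K, ΔS = +1.24 psu (deep − shallow).
Δρ/ρ₀ = −αΔT + βΔS = -3.90 × 10⁻⁴ + 9.548 × 10⁻⁴ = 5.648 × 10⁻⁴, so Δρ ≈ 0.5789 kg m⁻³.
N² = (g/ρ₀)·Δρ/Δz = g·(Δρ/ρ₀)/Δz = 9.81 × 5.648 × 10⁻⁴ / 111 = 4.9916 × 10⁻⁵ s⁻².
N = √(4.9916 × 10⁻⁵) = 7.0651 × 10⁻³ rad s⁻¹ → T = 2π/N = 889.33 s = 14.822 min ≈ 14.8 min.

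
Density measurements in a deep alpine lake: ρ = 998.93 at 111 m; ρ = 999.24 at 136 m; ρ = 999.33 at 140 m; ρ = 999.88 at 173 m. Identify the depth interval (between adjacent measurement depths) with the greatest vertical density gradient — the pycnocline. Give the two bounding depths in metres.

Compute the density gradient over each adjacent pair:
  111–136 m: Δρ/Δz = 0.31/25 = 0.012 kg m⁻⁴
  136–140 m: Δρ/Δz = 0.09/4 = 0.022 kg m⁻⁴
  140–173 m: Δρ/Δz = 0.55/33 = 0.017 kg m⁻⁴
The largest gradient is in the 136–140 m interval — the pycnocline.

136–140 m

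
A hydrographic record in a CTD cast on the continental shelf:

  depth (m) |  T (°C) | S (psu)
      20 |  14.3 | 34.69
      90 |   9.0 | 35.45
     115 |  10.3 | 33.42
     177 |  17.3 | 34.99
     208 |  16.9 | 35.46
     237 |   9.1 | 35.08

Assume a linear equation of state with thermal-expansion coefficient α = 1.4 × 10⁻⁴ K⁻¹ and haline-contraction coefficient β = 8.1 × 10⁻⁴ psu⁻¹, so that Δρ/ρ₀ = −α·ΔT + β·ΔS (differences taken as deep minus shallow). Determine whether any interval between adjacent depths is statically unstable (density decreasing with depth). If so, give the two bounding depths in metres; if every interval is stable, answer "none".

90–115 m

Evaluate Δρ/ρ₀ = −αΔT + βΔS across each adjacent pair:
  20–90 m: −αΔT+βΔS = −(1.4 × 10⁻⁴)(-5.3)+(8.1 × 10⁻⁴)(+0.76) = 1.4 × 10⁻³ → stable
  90–115 m: −αΔT+βΔS = −(1.4 × 10⁻⁴)(+1.3)+(8.1 × 10⁻⁴)(-2.03) = -1.8 × 10⁻³ → UNSTABLE
  115–177 m: −αΔT+βΔS = −(1.4 × 10⁻⁴)(+7.0)+(8.1 × 10⁻⁴)(+1.57) = 2.9 × 10⁻⁴ → stable
  177–208 m: −αΔT+βΔS = −(1.4 × 10⁻⁴)(-0.4)+(8.1 × 10⁻⁴)(+0.47) = 4.4 × 10⁻⁴ → stable
  208–237 m: −αΔT+βΔS = −(1.4 × 10⁻⁴)(-7.8)+(8.1 × 10⁻⁴)(-0.38) = 7.8 × 10⁻⁴ → stable
The 90–115 m interval has Δρ < 0: lighter water underlies denser water.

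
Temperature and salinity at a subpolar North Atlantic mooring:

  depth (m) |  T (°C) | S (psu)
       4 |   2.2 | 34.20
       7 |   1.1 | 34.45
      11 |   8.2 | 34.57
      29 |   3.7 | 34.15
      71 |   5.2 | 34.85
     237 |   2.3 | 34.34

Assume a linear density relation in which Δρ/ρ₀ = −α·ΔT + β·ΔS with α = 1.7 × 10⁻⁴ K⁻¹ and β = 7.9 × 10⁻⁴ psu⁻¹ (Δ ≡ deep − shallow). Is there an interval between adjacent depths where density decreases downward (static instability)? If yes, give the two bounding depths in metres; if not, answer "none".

Evaluate Δρ/ρ₀ = −αΔT + βΔS across each adjacent pair:
  4–7 m: −αΔT+βΔS = −(1.7 × 10⁻⁴)(-1.1)+(7.9 × 10⁻⁴)(+0.25) = 3.8 × 10⁻⁴ → stable
  7–11 m: −αΔT+βΔS = −(1.7 × 10⁻⁴)(+7.1)+(7.9 × 10⁻⁴)(+0.12) = -1.1 × 10⁻³ → UNSTABLE
  11–29 m: −αΔT+βΔS = −(1.7 × 10⁻⁴)(-4.5)+(7.9 × 10⁻⁴)(-0.42) = 4.3 × 10⁻⁴ → stable
  29–71 m: −αΔT+βΔS = −(1.7 × 10⁻⁴)(+1.5)+(7.9 × 10⁻⁴)(+0.70) = 3.0 × 10⁻⁴ → stable
  71–237 m: −αΔT+βΔS = −(1.7 × 10⁻⁴)(-2.9)+(7.9 × 10⁻⁴)(-0.51) = 9.0 × 10⁻⁵ → stable
The 7–11 m interval has Δρ < 0: lighter water underlies denser water.

7–11 m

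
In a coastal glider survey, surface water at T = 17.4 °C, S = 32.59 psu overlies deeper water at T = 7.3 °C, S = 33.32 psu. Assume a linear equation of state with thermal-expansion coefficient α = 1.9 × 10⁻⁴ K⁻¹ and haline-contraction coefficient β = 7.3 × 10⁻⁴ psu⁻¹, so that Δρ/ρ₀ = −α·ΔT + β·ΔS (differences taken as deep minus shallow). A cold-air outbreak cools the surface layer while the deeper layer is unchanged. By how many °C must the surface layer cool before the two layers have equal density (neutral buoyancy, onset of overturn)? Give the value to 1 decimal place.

Neutral buoyancy requires Δρ = 0, i.e. −α(T_deep − T_surf′) + β(S_deep − S_surf) = 0.
T_surf′ = T_deep − (β/α)·ΔS = 7.3 − (7.3 × 10⁻⁴/1.9 × 10⁻⁴)·(+0.73) = 4.495 °C.
Cooling required: 17.4 − (4.495) = 12.905 °C.

12.9 °C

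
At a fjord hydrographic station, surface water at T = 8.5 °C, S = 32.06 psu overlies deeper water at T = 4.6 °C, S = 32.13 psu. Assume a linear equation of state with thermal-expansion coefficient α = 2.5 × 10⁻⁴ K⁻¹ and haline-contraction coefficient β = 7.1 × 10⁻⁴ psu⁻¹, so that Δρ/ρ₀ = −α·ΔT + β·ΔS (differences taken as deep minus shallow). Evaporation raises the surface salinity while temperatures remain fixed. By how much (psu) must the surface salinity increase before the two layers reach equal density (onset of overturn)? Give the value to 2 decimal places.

1.44 psu

Neutral buoyancy requires −α(T_deep − T_surf) + β(S_deep − S_surf′) = 0.
S_surf′ = S_deep − (α/β)·ΔT = 32.13 − (2.5 × 10⁻⁴/7.1 × 10⁻⁴)·(-3.9) = 33.5032 psu.
Increase required: 33.5032 − 32.06 = 1.4432 psu.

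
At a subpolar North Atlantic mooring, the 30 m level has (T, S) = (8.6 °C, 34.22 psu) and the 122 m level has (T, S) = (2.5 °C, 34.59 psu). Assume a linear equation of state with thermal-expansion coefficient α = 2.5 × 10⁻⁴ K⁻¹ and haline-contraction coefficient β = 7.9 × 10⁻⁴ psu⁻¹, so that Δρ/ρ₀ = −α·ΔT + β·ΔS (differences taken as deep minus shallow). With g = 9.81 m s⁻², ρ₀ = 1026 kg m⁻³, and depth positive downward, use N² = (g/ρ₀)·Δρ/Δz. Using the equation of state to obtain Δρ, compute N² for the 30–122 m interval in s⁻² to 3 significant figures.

1.94 × 10⁻⁴ s⁻²

ΔT = -6.1 K, ΔS = +0.37 psu (deep − shallow).
Δρ/ρ₀ = −αΔT + βΔS = 1.525 × 10⁻³ + 2.923 × 10⁻⁴ = 1.8173 × 10⁻³, so Δρ ≈ 1.865 kg m⁻³.
N² = (g/ρ₀)·Δρ/Δz = g·(Δρ/ρ₀)/Δz = 9.81 × 1.8173 × 10⁻³ / 92 = 1.9378 × 10⁻⁴ s⁻² ≈ 1.94 × 10⁻⁴ s⁻².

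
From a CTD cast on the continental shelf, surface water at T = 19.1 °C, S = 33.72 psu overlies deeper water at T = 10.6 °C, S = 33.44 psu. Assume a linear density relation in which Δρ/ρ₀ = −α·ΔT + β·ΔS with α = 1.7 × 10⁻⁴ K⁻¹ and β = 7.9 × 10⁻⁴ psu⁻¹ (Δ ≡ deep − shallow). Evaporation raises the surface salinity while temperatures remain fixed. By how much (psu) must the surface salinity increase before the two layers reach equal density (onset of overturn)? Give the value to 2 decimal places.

Neutral buoyancy requires −α(T_deep − T_surf) + β(S_deep − S_surf′) = 0.
S_surf′ = S_deep − (α/β)·ΔT = 33.44 − (1.7 × 10⁻⁴/7.9 × 10⁻⁴)·(-8.5) = 35.2691 psu.
Increase required: 35.2691 − 33.72 = 1.5491 psu.

1.55 psu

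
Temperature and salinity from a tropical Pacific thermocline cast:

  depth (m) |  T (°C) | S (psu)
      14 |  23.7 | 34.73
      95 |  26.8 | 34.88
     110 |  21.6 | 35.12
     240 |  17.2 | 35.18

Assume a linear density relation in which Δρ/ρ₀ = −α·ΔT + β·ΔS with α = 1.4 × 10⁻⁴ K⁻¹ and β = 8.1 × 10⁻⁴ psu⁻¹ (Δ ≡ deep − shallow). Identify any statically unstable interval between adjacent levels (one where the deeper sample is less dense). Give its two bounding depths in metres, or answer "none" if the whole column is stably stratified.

14–95 m

Evaluate Δρ/ρ₀ = −αΔT + βΔS across each adjacent pair:
  14–95 m: −αΔT+βΔS = −(1.4 × 10⁻⁴)(+3.1)+(8.1 × 10⁻⁴)(+0.15) = -3.1 × 10⁻⁴ → UNSTABLE
  95–110 m: −αΔT+βΔS = −(1.4 × 10⁻⁴)(-5.2)+(8.1 × 10⁻⁴)(+0.24) = 9.2 × 10⁻⁴ → stable
  110–240 m: −αΔT+βΔS = −(1.4 × 10⁻⁴)(-4.4)+(8.1 × 10⁻⁴)(+0.06) = 6.6 × 10⁻⁴ → stable
The 14–95 m interval has Δρ < 0: lighter water underlies denser water.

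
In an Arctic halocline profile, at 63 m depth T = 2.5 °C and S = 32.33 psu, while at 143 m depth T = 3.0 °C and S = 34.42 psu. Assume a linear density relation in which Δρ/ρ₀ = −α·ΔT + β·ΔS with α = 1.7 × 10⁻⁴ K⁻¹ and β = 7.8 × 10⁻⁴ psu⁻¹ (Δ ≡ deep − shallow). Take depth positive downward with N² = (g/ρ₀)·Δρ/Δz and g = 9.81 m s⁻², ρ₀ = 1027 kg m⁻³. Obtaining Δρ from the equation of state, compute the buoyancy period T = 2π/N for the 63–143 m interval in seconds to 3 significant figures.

456 s

ΔT = +0.5 K, ΔS = +2.09 psu (deep − shallow).
Δρ/ρ₀ = −αΔT + βΔS = -8.50 × 10⁻⁵ + 1.6302 × 10⁻³ = 1.5452 × 10⁻³, so Δρ ≈ 1.587 kg m⁻³.
N² = (g/ρ₀)·Δρ/Δz = g·(Δρ/ρ₀)/Δz = 9.81 × 1.5452 × 10⁻³ / 80 = 1.8948 × 10⁻⁴ s⁻².
N = √(1.8948 × 10⁻⁴) = 0.013765 rad s⁻¹ → T = 2π/N = 456.46 s ≈ 456 s.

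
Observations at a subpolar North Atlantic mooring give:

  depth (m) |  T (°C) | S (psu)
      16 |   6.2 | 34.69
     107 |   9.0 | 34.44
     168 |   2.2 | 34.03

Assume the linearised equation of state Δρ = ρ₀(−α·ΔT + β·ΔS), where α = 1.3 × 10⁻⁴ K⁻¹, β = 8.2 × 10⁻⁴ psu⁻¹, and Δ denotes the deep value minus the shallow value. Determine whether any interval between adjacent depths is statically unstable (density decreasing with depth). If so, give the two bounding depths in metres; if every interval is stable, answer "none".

16–107 m

Evaluate Δρ/ρ₀ = −αΔT + βΔS across each adjacent pair:
  16–107 m: −αΔT+βΔS = −(1.3 × 10⁻⁴)(+2.8)+(8.2 × 10⁻⁴)(-0.25) = -5.7 × 10⁻⁴ → UNSTABLE
  107–168 m: −αΔT+βΔS = −(1.3 × 10⁻⁴)(-6.8)+(8.2 × 10⁻⁴)(-0.41) = 5.5 × 10⁻⁴ → stable
The 16–107 m interval has Δρ < 0: lighter water underlies denser water.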